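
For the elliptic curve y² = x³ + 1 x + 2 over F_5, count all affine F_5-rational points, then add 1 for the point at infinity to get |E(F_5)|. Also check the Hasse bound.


Affine points = {(1, 2), (1, 3), (4, 0)}; affine count = 3; |E(F_5)| = 4.

Discriminant check: Δ ∝ 4a³ + 27b² = 4·1³ + 27·2² = 4·1 + 27·4 ≡ 2 (mod 5). Nonzero ⇒ E is nonsingular.
For each x ∈ F_5, compute rhs = x³ + 1·x + 2 mod 5, then count y ∈ F_5 with y² ≡ rhs.
  x = 0: rhs = 2, matching y values: none (0 points).
  x = 1: rhs = 4, matching y values: 2, 3 (2 points).
  x = 2: rhs = 2, matching y values: none (0 points).
  x = 3: rhs = 2, matching y values: none (0 points).
  x = 4: rhs = 0, matching y values: 0 (1 points).
Total affine count: 3.
Full point count |E(F_5)| = 3 + 1 = 4.
Hasse bound: |4 − (5+1)| = |-2| = 2 ≤ 2√5 ≈ 4.4721 ✓.


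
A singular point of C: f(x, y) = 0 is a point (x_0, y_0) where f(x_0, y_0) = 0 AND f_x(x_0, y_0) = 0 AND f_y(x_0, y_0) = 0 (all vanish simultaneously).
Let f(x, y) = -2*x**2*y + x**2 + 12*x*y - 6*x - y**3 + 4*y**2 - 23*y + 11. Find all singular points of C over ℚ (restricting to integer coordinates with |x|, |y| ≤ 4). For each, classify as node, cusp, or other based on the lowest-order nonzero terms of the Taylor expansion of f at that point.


Singular points: {(3, 1)}; classification: node.

Compute partial derivatives:
  f_x = -4*x*y + 2*x + 12*y - 6.
  f_y = -2*x**2 + 12*x - 3*y**2 + 8*y - 23.
Scan x_0 ∈ {−4, ..., 4}. For each x_0, f_y(x_0, y) is a polynomial in y; find its integer roots y ∈ {−4, ..., 4}, then test f_x and f at those candidates.
  x = -4: f_y(-4, y) = -3*y**2 + 8*y - 103; no integer root y with |y| ≤ 4.
  x = -3: f_y(-3, y) = -3*y**2 + 8*y - 77; no integer root y with |y| ≤ 4.
  x = -2: f_y(-2, y) = -3*y**2 + 8*y - 55; no integer root y with |y| ≤ 4.
  x = -1: f_y(-1, y) = -3*y**2 + 8*y - 37; no integer root y with |y| ≤ 4.
  x = 0: f_y(0, y) = -3*y**2 + 8*y - 23; no integer root y with |y| ≤ 4.
  x = 1: f_y(1, y) = -3*y**2 + 8*y - 13; no integer root y with |y| ≤ 4.
  x = 2: f_y(2, y) = -3*y**2 + 8*y - 7; no integer root y with |y| ≤ 4.
  x = 3: f_y(3, y) = -3*y**2 + 8*y - 5; vanishes at y ∈ {1}. (3, 1): f_x = 0, f = 0 — SINGULAR.
  x = 4: f_y(4, y) = -3*y**2 + 8*y - 7; no integer root y with |y| ≤ 4.
Only singular point on the grid: (3, 1).
Classify: substitute x = 3 + u, y = 1 + v and expand: f = -2*u**2*v - u**2 - v**3 + v**2.
No constant or linear terms (consistent with a singular point). Quadratic part: -u**2 + v**2. Cubic part: -2*u**2*v - v**3.
The quadratic part v**2 - u**2 = (v − u)(v + u) splits into two distinct linear factors, so there are two distinct tangent lines y − 1 = ±(x − 3) — this is a node (ordinary double point).
Classification: node.


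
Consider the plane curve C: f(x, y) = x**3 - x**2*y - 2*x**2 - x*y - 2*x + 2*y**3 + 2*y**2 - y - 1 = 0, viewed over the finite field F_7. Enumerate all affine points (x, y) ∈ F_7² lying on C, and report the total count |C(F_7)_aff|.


Affine F_7-points: {(0, 2), (0, 5), (0, 6), (1, 2), (3, 1), (3, 2), (3, 3), (6, 4)}; count = 8.

For each of the 49 pairs (x, y) ∈ F_7², evaluate f(x, y) mod 7. Record the zeros.
  x = 0: [0↦6, 1↦2, 2↦0, 3↦5, 4↦1, 5↦0, 6↦0]  zeros at y ∈ {2, 5, 6}
  x = 1: [0↦3, 1↦4, 2↦0, 3↦3, 4↦4, 5↦1, 6↦6]  zeros at y ∈ {2}
  x = 2: [0↦2, 1↦6, 2↦5, 3↦4, 4↦1, 5↦1, 6↦2]  zeros at y ∈ ∅
  x = 3: [0↦2, 1↦0, 2↦0, 3↦0, 4↦5, 5↦6, 6↦1]  zeros at y ∈ {1, 2, 3}
  x = 4: [0↦2, 1↦6, 2↦5, 3↦4, 4↦1, 5↦1, 6↦2]  zeros at y ∈ ∅
  x = 5: [0↦1, 1↦2, 2↦5, 3↦1, 4↦2, 5↦6, 6↦4]  zeros at y ∈ ∅
  x = 6: [0↦5, 1↦1, 2↦6, 3↦4, 4↦0, 5↦6, 6↦6]  zeros at y ∈ {4}
Collecting zeros: affine points = {(0, 2), (0, 5), (0, 6), (1, 2), (3, 1), (3, 2), (3, 3), (6, 4)}.
Total count |C(F_7)_aff| = 8.


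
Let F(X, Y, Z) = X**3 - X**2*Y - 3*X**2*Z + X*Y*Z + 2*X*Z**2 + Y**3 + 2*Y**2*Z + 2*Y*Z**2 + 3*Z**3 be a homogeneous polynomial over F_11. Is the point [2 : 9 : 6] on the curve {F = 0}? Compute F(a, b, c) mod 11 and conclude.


F(2,9,6) ≡ 3 (mod 11); P is NOT on the curve.

Evaluate F(2, 9, 6) term-by-term (mod 11).
  X**3 ↦ 1·8·1·1 = 8
  -X**2*Y ↦ -1·4·9·1 = -36
  -3*X**2*Z ↦ -3·4·1·6 = -72
  X*Y*Z ↦ 1·2·9·6 = 108
  2*X*Z**2 ↦ 2·2·1·36 = 144
  Y**3 ↦ 1·1·729·1 = 729
  2*Y**2*Z ↦ 2·1·81·6 = 972
  2*Y*Z**2 ↦ 2·1·9·36 = 648
  3*Z**3 ↦ 3·1·1·216 = 648
Sum: F(2, 9, 6) = (8) + (-36) + (-72) + (108) + (144) + (729) + (972) + (648) + (648) = 3149.
Reducing mod 11: 3149 ≡ 3 (mod 11).
Since F(a, b, c) ≡ 3 ≠ 0 (mod 11), P does NOT lie on the curve.


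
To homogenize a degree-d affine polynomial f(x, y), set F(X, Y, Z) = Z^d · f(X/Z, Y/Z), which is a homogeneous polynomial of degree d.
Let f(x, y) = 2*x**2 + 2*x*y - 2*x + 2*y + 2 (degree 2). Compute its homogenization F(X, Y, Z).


F(X, Y, Z) = 2*X**2 + 2*X*Y - 2*X*Z + 2*Y*Z + 2*Z**2

deg(f) = 2.
Substitute x = X/Z, y = Y/Z into f, then multiply by Z^2.
  monomial 2·x^2·y^0 ↦ 2·X^2·Y^0·Z^0.
  monomial 2·x^1·y^1 ↦ 2·X^1·Y^1·Z^0.
  monomial -2·x^1·y^0 ↦ -2·X^1·Y^0·Z^1.
  monomial 2·x^0·y^1 ↦ 2·X^0·Y^1·Z^1.
  monomial 2·x^0·y^0 ↦ 2·X^0·Y^0·Z^2.
Collecting: F(X, Y, Z) = 2*X**2 + 2*X*Y - 2*X*Z + 2*Y*Z + 2*Z**2.


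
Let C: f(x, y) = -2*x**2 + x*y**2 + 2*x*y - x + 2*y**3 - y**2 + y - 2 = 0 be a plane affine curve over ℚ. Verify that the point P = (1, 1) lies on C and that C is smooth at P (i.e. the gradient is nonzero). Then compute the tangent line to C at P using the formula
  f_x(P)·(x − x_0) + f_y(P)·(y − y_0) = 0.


Tangent line at P: -2*x + 9*y - 7 = 0.

Step 1: f(1, 1) = 0, so P lies on C.
Step 2: partial derivatives
  f_x(x, y) = -4*x + y**2 + 2*y - 1, f_y(x, y) = 2*x*y + 2*x + 6*y**2 - 2*y + 1.
  f_x(P) = -2, f_y(P) = 9 (gradient nonzero, so P is smooth).
Step 3: tangent line at P: -2·(x − 1) + 9·(y − 1) = 0.
Expanding: -2*x + 9*y - 7 = 0.


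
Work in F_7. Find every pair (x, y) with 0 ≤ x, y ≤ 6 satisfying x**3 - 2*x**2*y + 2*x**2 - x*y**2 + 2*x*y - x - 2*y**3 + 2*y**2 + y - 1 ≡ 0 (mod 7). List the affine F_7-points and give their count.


Affine F_7-points: {(0, 1), (0, 2), (0, 5), (2, 5), (3, 4), (4, 0), (4, 2), (4, 4), (5, 2), (6, 3), (6, 4), (6, 5)}; count = 12.

For each of the 49 pairs (x, y) ∈ F_7², evaluate f(x, y) mod 7. Record the zeros.
  x = 0: [0↦6, 1↦0, 2↦0, 3↦1, 4↦5, 5↦0, 6↦2]  zeros at y ∈ {1, 2, 5}
  x = 1: [0↦1, 1↦1, 2↦5, 3↦1, 4↦5, 5↦5, 6↦3]  zeros at y ∈ ∅
  x = 2: [0↦6, 1↦1, 2↦5, 3↦6, 4↦6, 5↦0, 6↦4]  zeros at y ∈ {5}
  x = 3: [0↦6, 1↦6, 2↦6, 3↦1, 4↦0, 5↦5, 6↦4]  zeros at y ∈ {4}
  x = 4: [0↦0, 1↦1, 2↦0, 3↦6, 4↦0, 5↦5, 6↦2]  zeros at y ∈ {0, 2, 4}
  x = 5: [0↦1, 1↦6, 2↦0, 3↦6, 4↦5, 5↦6, 6↦4]  zeros at y ∈ {2}
  x = 6: [0↦1, 1↦6, 2↦5, 3↦0, 4↦0, 5↦0, 6↦2]  zeros at y ∈ {3, 4, 5}
Collecting zeros: affine points = {(0, 1), (0, 2), (0, 5), (2, 5), (3, 4), (4, 0), (4, 2), (4, 4), (5, 2), (6, 3), (6, 4), (6, 5)}.
Total count |C(F_7)_aff| = 12.


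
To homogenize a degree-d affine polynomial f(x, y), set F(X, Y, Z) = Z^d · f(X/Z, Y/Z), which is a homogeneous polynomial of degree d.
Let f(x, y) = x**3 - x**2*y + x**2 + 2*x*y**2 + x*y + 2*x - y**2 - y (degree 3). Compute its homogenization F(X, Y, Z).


F(X, Y, Z) = X**3 - X**2*Y + X**2*Z + 2*X*Y**2 + X*Y*Z + 2*X*Z**2 - Y**2*Z - Y*Z**2

deg(f) = 3.
Substitute x = X/Z, y = Y/Z into f, then multiply by Z^3.
  monomial 1·x^3·y^0 ↦ 1·X^3·Y^0·Z^0.
  monomial -1·x^2·y^1 ↦ -1·X^2·Y^1·Z^0.
  monomial 1·x^2·y^0 ↦ 1·X^2·Y^0·Z^1.
  monomial 2·x^1·y^2 ↦ 2·X^1·Y^2·Z^0.
  monomial 1·x^1·y^1 ↦ 1·X^1·Y^1·Z^1.
  monomial 2·x^1·y^0 ↦ 2·X^1·Y^0·Z^2.
  monomial -1·x^0·y^2 ↦ -1·X^0·Y^2·Z^1.
  monomial -1·x^0·y^1 ↦ -1·X^0·Y^1·Z^2.
Collecting: F(X, Y, Z) = X**3 - X**2*Y + X**2*Z + 2*X*Y**2 + X*Y*Z + 2*X*Z**2 - Y**2*Z - Y*Z**2.


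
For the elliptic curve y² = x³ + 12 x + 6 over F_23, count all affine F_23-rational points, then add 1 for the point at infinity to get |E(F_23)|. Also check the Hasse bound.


Affine points = {(0, 11), (0, 12), (3, 0), (4, 7), (4, 16), (6, 8), (6, 15), (8, 4), (8, 19), (13, 6), (13, 17), (16, 4), (16, 19), (19, 3), (19, 20), (20, 9), (20, 14), (22, 4), (22, 19)}; affine count = 19; |E(F_23)| = 20.

Discriminant check: Δ ∝ 4a³ + 27b² = 4·12³ + 27·6² = 4·1728 + 27·36 ≡ 18 (mod 23). Nonzero ⇒ E is nonsingular.
For each x ∈ F_23, compute rhs = x³ + 12·x + 6 mod 23, then count y ∈ F_23 with y² ≡ rhs.
  x = 0: rhs = 6, matching y values: 11, 12 (2 points).
  x = 1: rhs = 19, matching y values: none (0 points).
  x = 2: rhs = 15, matching y values: none (0 points).
  x = 3: rhs = 0, matching y values: 0 (1 points).
  x = 4: rhs = 3, matching y values: 7, 16 (2 points).
  x = 5: rhs = 7, matching y values: none (0 points).
  x = 6: rhs = 18, matching y values: 8, 15 (2 points).
  x = 7: rhs = 19, matching y values: none (0 points).
  x = 8: rhs = 16, matching y values: 4, 19 (2 points).
  x = 9: rhs = 15, matching y values: none (0 points).
  x = 10: rhs = 22, matching y values: none (0 points).
  x = 11: rhs = 20, matching y values: none (0 points).
  x = 12: rhs = 15, matching y values: none (0 points).
  x = 13: rhs = 13, matching y values: 6, 17 (2 points).
  x = 14: rhs = 20, matching y values: none (0 points).
  x = 15: rhs = 19, matching y values: none (0 points).
  x = 16: rhs = 16, matching y values: 4, 19 (2 points).
  x = 17: rhs = 17, matching y values: none (0 points).
  x = 18: rhs = 5, matching y values: none (0 points).
  x = 19: rhs = 9, matching y values: 3, 20 (2 points).
  x = 20: rhs = 12, matching y values: 9, 14 (2 points).
  x = 21: rhs = 20, matching y values: none (0 points).
  x = 22: rhs = 16, matching y values: 4, 19 (2 points).
Total affine count: 19.
Full point count |E(F_23)| = 19 + 1 = 20.
Hasse bound: |20 − (23+1)| = |-4| = 4 ≤ 2√23 ≈ 9.5917 ✓.


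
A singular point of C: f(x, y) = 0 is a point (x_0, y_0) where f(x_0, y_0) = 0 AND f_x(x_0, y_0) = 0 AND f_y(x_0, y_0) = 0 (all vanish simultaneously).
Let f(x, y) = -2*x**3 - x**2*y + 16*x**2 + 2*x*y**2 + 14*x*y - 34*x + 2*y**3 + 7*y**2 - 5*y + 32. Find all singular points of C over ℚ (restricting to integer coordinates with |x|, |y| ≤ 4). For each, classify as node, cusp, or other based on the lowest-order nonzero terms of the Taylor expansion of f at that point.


Singular points: {(3, -2)}; classification: cusp.

Compute partial derivatives:
  f_x = -6*x**2 - 2*x*y + 32*x + 2*y**2 + 14*y - 34.
  f_y = -x**2 + 4*x*y + 14*x + 6*y**2 + 14*y - 5.
Scan x_0 ∈ {−4, ..., 4}. For each x_0, f_y(x_0, y) is a polynomial in y; find its integer roots y ∈ {−4, ..., 4}, then test f_x and f at those candidates.
  x = -4: f_y(-4, y) = 6*y**2 - 2*y - 77; no integer root y with |y| ≤ 4.
  x = -3: f_y(-3, y) = 6*y**2 + 2*y - 56; no integer root y with |y| ≤ 4.
  x = -2: f_y(-2, y) = 6*y**2 + 6*y - 37; no integer root y with |y| ≤ 4.
  x = -1: f_y(-1, y) = 6*y**2 + 10*y - 20; no integer root y with |y| ≤ 4.
  x = 0: f_y(0, y) = 6*y**2 + 14*y - 5; no integer root y with |y| ≤ 4.
  x = 1: f_y(1, y) = 6*y**2 + 18*y + 8; no integer root y with |y| ≤ 4.
  x = 2: f_y(2, y) = 6*y**2 + 22*y + 19; no integer root y with |y| ≤ 4.
  x = 3: f_y(3, y) = 6*y**2 + 26*y + 28; vanishes at y ∈ {-2}. (3, -2): f_x = 0, f = 0 — SINGULAR.
  x = 4: f_y(4, y) = 6*y**2 + 30*y + 35; no integer root y with |y| ≤ 4.
Only singular point on the grid: (3, -2).
Classify: substitute x = 3 + u, y = -2 + v and expand: f = -2*u**3 - u**2*v + 2*u*v**2 + 2*v**3 + v**2.
No constant or linear terms (consistent with a singular point). Quadratic part: v**2. Cubic part: -2*u**3 - u**2*v + 2*u*v**2 + 2*v**3.
The quadratic part v**2 is a perfect square, so there is a single (double) tangent line v = 0, i.e. y = -2. Restricting the cubic part to that line (v = 0) leaves -2*u**3 ≠ 0, so f is not divisible by v and the branch is v² ≈ 2*u**3 to lowest order — this is a cusp.
Classification: cusp.


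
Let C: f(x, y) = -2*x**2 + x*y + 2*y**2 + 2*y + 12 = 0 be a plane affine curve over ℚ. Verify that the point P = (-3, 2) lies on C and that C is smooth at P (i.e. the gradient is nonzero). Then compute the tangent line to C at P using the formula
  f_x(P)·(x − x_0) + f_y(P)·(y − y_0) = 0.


Tangent line at P: 14*x + 7*y + 28 = 0.

Step 1: f(-3, 2) = 0, so P lies on C.
Step 2: partial derivatives
  f_x(x, y) = -4*x + y, f_y(x, y) = x + 4*y + 2.
  f_x(P) = 14, f_y(P) = 7 (gradient nonzero, so P is smooth).
Step 3: tangent line at P: 14·(x − -3) + 7·(y − 2) = 0.
Expanding: 14*x + 7*y + 28 = 0.


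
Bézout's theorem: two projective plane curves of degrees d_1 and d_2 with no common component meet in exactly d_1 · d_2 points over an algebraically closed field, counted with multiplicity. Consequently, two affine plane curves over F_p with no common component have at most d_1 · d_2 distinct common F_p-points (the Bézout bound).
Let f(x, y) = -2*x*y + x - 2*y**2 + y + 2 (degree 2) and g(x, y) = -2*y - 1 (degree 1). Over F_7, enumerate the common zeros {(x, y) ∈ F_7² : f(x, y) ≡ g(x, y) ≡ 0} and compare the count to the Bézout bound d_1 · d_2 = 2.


Common zeros: {(3, 3)}; count = 1; Bézout bound = 2.

deg(f) = 2, deg(g) = 1, so Bézout bound = 2.
Scan x ∈ F_7. For each x, list the y ∈ F_7 with f(x, y) ≡ 0 and those with g(x, y) ≡ 0 (mod 7); the common zeros in that column are the intersection.
  x = 0: f ≡ 0 at y ∈ ∅; g ≡ 0 at y ∈ {3}; common: ∅.
  x = 1: f ≡ 0 at y ∈ {1, 2}; g ≡ 0 at y ∈ {3}; common: ∅.
  x = 2: f ≡ 0 at y ∈ ∅; g ≡ 0 at y ∈ {3}; common: ∅.
  x = 3: f ≡ 0 at y ∈ {3, 5}; g ≡ 0 at y ∈ {3}; common: {3}.
  x = 4: f ≡ 0 at y ∈ ∅; g ≡ 0 at y ∈ {3}; common: ∅.
  x = 5: f ≡ 0 at y ∈ {0, 6}; g ≡ 0 at y ∈ {3}; common: ∅.
  x = 6: f ≡ 0 at y ∈ ∅; g ≡ 0 at y ∈ {3}; common: ∅.
Collecting: common zeros = {(3, 3)}, so the count is 1.
Comparison with the Bézout bound: 1 ≤ 2 = deg(f)·deg(g), as expected for curves with no common component (the affine F_7-count falls short of the bound because intersections may lie at infinity, over extension fields, or carry multiplicity).


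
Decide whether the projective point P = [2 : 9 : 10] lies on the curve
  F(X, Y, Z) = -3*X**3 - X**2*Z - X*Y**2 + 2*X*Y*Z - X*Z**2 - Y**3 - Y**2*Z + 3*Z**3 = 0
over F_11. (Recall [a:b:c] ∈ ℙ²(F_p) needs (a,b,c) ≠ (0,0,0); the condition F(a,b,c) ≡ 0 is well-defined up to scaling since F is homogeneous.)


F(2,9,10) ≡ 9 (mod 11); P is NOT on the curve.

Evaluate F(2, 9, 10) term-by-term (mod 11).
  -3*X**3 ↦ -3·8·1·1 = -24
  -X**2*Z ↦ -1·4·1·10 = -40
  -X*Y**2 ↦ -1·2·81·1 = -162
  2*X*Y*Z ↦ 2·2·9·10 = 360
  -X*Z**2 ↦ -1·2·1·100 = -200
  -Y**3 ↦ -1·1·729·1 = -729
  -Y**2*Z ↦ -1·1·81·10 = -810
  3*Z**3 ↦ 3·1·1·1000 = 3000
Sum: F(2, 9, 10) = (-24) + (-40) + (-162) + (360) + (-200) + (-729) + (-810) + (3000) = 1395.
Reducing mod 11: 1395 ≡ 9 (mod 11).
Since F(a, b, c) ≡ 9 ≠ 0 (mod 11), P does NOT lie on the curve.


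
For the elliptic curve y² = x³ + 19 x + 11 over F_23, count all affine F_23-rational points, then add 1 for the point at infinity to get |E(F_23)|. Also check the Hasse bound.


Affine points = {(1, 10), (1, 13), (3, 7), (3, 16), (4, 6), (4, 17), (5, 1), (5, 22), (7, 2), (7, 21), (8, 10), (8, 13), (12, 9), (12, 14), (14, 10), (14, 13), (16, 8), (16, 15), (17, 7), (17, 16), (19, 3), (19, 20)}; affine count = 22; |E(F_23)| = 23.

Discriminant check: Δ ∝ 4a³ + 27b² = 4·19³ + 27·11² = 4·6859 + 27·121 ≡ 21 (mod 23). Nonzero ⇒ E is nonsingular.
For each x ∈ F_23, compute rhs = x³ + 19·x + 11 mod 23, then count y ∈ F_23 with y² ≡ rhs.
  x = 0: rhs = 11, matching y values: none (0 points).
  x = 1: rhs = 8, matching y values: 10, 13 (2 points).
  x = 2: rhs = 11, matching y values: none (0 points).
  x = 3: rhs = 3, matching y values: 7, 16 (2 points).
  x = 4: rhs = 13, matching y values: 6, 17 (2 points).
  x = 5: rhs = 1, matching y values: 1, 22 (2 points).
  x = 6: rhs = 19, matching y values: none (0 points).
  x = 7: rhs = 4, matching y values: 2, 21 (2 points).
  x = 8: rhs = 8, matching y values: 10, 13 (2 points).
  x = 9: rhs = 14, matching y values: none (0 points).
  x = 10: rhs = 5, matching y values: none (0 points).
  x = 11: rhs = 10, matching y values: none (0 points).
  x = 12: rhs = 12, matching y values: 9, 14 (2 points).
  x = 13: rhs = 17, matching y values: none (0 points).
  x = 14: rhs = 8, matching y values: 10, 13 (2 points).
  x = 15: rhs = 14, matching y values: none (0 points).
  x = 16: rhs = 18, matching y values: 8, 15 (2 points).
  x = 17: rhs = 3, matching y values: 7, 16 (2 points).
  x = 18: rhs = 21, matching y values: none (0 points).
  x = 19: rhs = 9, matching y values: 3, 20 (2 points).
  x = 20: rhs = 19, matching y values: none (0 points).
  x = 21: rhs = 11, matching y values: none (0 points).
  x = 22: rhs = 14, matching y values: none (0 points).
Total affine count: 22.
Full point count |E(F_23)| = 22 + 1 = 23.
Hasse bound: |23 − (23+1)| = |-1| = 1 ≤ 2√23 ≈ 9.5917 ✓.


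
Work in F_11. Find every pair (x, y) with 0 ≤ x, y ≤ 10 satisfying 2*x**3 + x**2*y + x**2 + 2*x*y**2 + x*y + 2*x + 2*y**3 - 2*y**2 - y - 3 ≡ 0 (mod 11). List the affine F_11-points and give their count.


Affine F_11-points: {(1, 6), (1, 8), (2, 2), (3, 0), (3, 9), (4, 1), (5, 3), (8, 1), (8, 7), (9, 1), (10, 10)}; count = 11.

For each of the 121 pairs (x, y) ∈ F_11², evaluate f(x, y) mod 11. Record the zeros.
  x = 0: [0↦8, 1↦7, 2↦3, 3↦8, 4↦1, 5↦5, 6↦10, 7↦6, 8↦5, 9↦8, 10↦5]  zeros at y ∈ ∅
  x = 1: [0↦2, 1↦5, 2↦9, 3↦4, 4↦2, 5↦4, 6↦0, 7↦2, 8↦0, 9↦6, 10↦10]  zeros at y ∈ {6, 8}
  x = 2: [0↦10, 1↦8, 2↦0, 3↦9, 4↦3, 5↦5, 6↦5, 7↦4, 8↦3, 9↦3, 10↦5]  zeros at y ∈ {2}
  x = 3: [0↦0, 1↦6, 2↦10, 3↦2, 4↦5, 5↦9, 6↦4, 7↦2, 8↦4, 9↦0, 10↦2]  zeros at y ∈ {0, 9}
  x = 4: [0↦6, 1↦0, 2↦7, 3↦6, 4↦9, 5↦6, 6↦9, 7↦8, 8↦4, 9↦9, 10↦2]  zeros at y ∈ {1}
  x = 5: [0↦7, 1↦2, 2↦3, 3↦0, 4↦5, 5↦8, 6↦10, 7↦1, 8↦4, 9↦9, 10↦6]  zeros at y ∈ {3}
  x = 6: [0↦4, 1↦2, 2↦10, 3↦7, 4↦5, 5↦5, 6↦8, 7↦4, 8↦5, 9↦1, 10↦4]  zeros at y ∈ ∅
  x = 7: [0↦9, 1↦1, 2↦7, 3↦6, 4↦10, 5↦9, 6↦4, 7↦7, 8↦8, 9↦8, 10↦8]  zeros at y ∈ ∅
  x = 8: [0↦1, 1↦0, 2↦6, 3↦9, 4↦10, 5↦10, 6↦10, 7↦0, 8↦3, 9↦9, 10↦8]  zeros at y ∈ {1, 7}
  x = 9: [0↦3, 1↦0, 2↦8, 3↦6, 4↦6, 5↦9, 6↦5, 7↦6, 8↦2, 9↦5, 10↦5]  zeros at y ∈ {1}
  x = 10: [0↦5, 1↦2, 2↦3, 3↦9, 4↦10, 5↦7, 6↦1, 7↦4, 8↦6, 9↦8, 10↦0]  zeros at y ∈ {10}
Collecting zeros: affine points = {(1, 6), (1, 8), (2, 2), (3, 0), (3, 9), (4, 1), (5, 3), (8, 1), (8, 7), (9, 1), (10, 10)}.
Total count |C(F_11)_aff| = 11.


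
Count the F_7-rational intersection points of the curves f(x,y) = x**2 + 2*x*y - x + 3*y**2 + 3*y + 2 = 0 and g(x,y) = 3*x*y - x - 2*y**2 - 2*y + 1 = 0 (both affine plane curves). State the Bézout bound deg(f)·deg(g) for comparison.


Common zeros: {(1, 4), (2, 6)}; count = 2; Bézout bound = 4.

deg(f) = 2, deg(g) = 2, so Bézout bound = 4.
Scan x ∈ F_7. For each x, list the y ∈ F_7 with f(x, y) ≡ 0 and those with g(x, y) ≡ 0 (mod 7); the common zeros in that column are the intersection.
  x = 0: f ≡ 0 at y ∈ ∅; g ≡ 0 at y ∈ ∅; common: ∅.
  x = 1: f ≡ 0 at y ∈ {4, 6}; g ≡ 0 at y ∈ {0, 4}; common: {4}.
  x = 2: f ≡ 0 at y ∈ {1, 6}; g ≡ 0 at y ∈ {3, 6}; common: {6}.
  x = 3: f ≡ 0 at y ∈ ∅; g ≡ 0 at y ∈ ∅; common: ∅.
  x = 4: f ≡ 0 at y ∈ {0, 1}; g ≡ 0 at y ∈ ∅; common: ∅.
  x = 5: f ≡ 0 at y ∈ ∅; g ≡ 0 at y ∈ {1, 2}; common: ∅.
  x = 6: f ≡ 0 at y ∈ {4, 5}; g ≡ 0 at y ∈ ∅; common: ∅.
Collecting: common zeros = {(1, 4), (2, 6)}, so the count is 2.
Comparison with the Bézout bound: 2 ≤ 4 = deg(f)·deg(g), as expected for curves with no common component (the affine F_7-count falls short of the bound because intersections may lie at infinity, over extension fields, or carry multiplicity).


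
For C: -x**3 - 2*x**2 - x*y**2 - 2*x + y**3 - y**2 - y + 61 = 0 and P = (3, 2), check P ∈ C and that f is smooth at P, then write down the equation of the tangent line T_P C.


Tangent line at P: -45*x - 5*y + 145 = 0.

Step 1: f(3, 2) = 0, so P lies on C.
Step 2: partial derivatives
  f_x(x, y) = -3*x**2 - 4*x - y**2 - 2, f_y(x, y) = -2*x*y + 3*y**2 - 2*y - 1.
  f_x(P) = -45, f_y(P) = -5 (gradient nonzero, so P is smooth).
Step 3: tangent line at P: -45·(x − 3) + -5·(y − 2) = 0.
Expanding: -45*x - 5*y + 145 = 0.


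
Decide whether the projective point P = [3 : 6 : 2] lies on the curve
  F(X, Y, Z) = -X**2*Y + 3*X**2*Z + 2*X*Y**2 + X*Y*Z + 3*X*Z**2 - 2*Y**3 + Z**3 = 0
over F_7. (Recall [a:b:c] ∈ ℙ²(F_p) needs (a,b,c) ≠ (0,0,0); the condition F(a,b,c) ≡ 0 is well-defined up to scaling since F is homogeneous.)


F(3,6,2) ≡ 4 (mod 7); P is NOT on the curve.

Evaluate F(3, 6, 2) term-by-term (mod 7).
  -X**2*Y ↦ -1·9·6·1 = -54
  3*X**2*Z ↦ 3·9·1·2 = 54
  2*X*Y**2 ↦ 2·3·36·1 = 216
  X*Y*Z ↦ 1·3·6·2 = 36
  3*X*Z**2 ↦ 3·3·1·4 = 36
  -2*Y**3 ↦ -2·1·216·1 = -432
  Z**3 ↦ 1·1·1·8 = 8
Sum: F(3, 6, 2) = (-54) + (54) + (216) + (36) + (36) + (-432) + (8) = -136.
Reducing mod 7: -136 ≡ 4 (mod 7).
Since F(a, b, c) ≡ 4 ≠ 0 (mod 7), P does NOT lie on the curve.


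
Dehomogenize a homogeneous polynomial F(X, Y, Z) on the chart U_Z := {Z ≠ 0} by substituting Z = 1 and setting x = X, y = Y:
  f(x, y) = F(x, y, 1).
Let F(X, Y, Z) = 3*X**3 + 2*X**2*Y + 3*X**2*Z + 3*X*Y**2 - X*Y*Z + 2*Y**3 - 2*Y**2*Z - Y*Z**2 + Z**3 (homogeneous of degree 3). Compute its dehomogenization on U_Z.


f(x, y) = 3*x**3 + 2*x**2*y + 3*x**2 + 3*x*y**2 - x*y + 2*y**3 - 2*y**2 - y + 1

On U_Z we set Z = 1. Each monomial c·X^i·Y^j·Z^k in F becomes c·x^i·y^j·1^k = c·x^i·y^j.
Substituting Z = 1: F(X, Y, 1) = 3*x**3 + 2*x**2*y + 3*x**2 + 3*x*y**2 - x*y + 2*y**3 - 2*y**2 - y + 1.
Note: deg(f) ≤ deg(F) = 3; strict inequality happens when F is divisible by Z (lost terms).


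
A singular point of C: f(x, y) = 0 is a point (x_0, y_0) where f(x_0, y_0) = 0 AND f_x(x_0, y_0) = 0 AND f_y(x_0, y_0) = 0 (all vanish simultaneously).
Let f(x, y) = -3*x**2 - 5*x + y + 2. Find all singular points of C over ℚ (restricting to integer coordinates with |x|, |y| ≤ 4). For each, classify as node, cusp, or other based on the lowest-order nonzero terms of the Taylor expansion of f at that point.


No singular points in the scanned grid; C is smooth there.

Compute partial derivatives:
  f_x = -6*x - 5.
  f_y = 1.
f_y = 1 is a nonzero constant, so f_y never vanishes: no point (x, y) can satisfy f = f_x = f_y = 0. In particular no (x, y) ∈ {−4, ..., 4}² is singular; the curve is smooth.


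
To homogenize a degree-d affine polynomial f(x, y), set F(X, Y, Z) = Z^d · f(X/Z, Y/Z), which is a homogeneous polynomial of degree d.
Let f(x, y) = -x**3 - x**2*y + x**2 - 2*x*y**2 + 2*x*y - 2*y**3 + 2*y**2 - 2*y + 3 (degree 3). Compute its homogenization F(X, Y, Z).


F(X, Y, Z) = -X**3 - X**2*Y + X**2*Z - 2*X*Y**2 + 2*X*Y*Z - 2*Y**3 + 2*Y**2*Z - 2*Y*Z**2 + 3*Z**3

deg(f) = 3.
Substitute x = X/Z, y = Y/Z into f, then multiply by Z^3.
  monomial -1·x^3·y^0 ↦ -1·X^3·Y^0·Z^0.
  monomial -1·x^2·y^1 ↦ -1·X^2·Y^1·Z^0.
  monomial 1·x^2·y^0 ↦ 1·X^2·Y^0·Z^1.
  monomial -2·x^1·y^2 ↦ -2·X^1·Y^2·Z^0.
  monomial 2·x^1·y^1 ↦ 2·X^1·Y^1·Z^1.
  monomial -2·x^0·y^3 ↦ -2·X^0·Y^3·Z^0.
  monomial 2·x^0·y^2 ↦ 2·X^0·Y^2·Z^1.
  monomial -2·x^0·y^1 ↦ -2·X^0·Y^1·Z^2.
  monomial 3·x^0·y^0 ↦ 3·X^0·Y^0·Z^3.
Collecting: F(X, Y, Z) = -X**3 - X**2*Y + X**2*Z - 2*X*Y**2 + 2*X*Y*Z - 2*Y**3 + 2*Y**2*Z - 2*Y*Z**2 + 3*Z**3.


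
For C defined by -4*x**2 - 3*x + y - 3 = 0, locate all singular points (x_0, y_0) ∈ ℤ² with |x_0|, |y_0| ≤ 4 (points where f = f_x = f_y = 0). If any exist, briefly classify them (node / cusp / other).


No singular points in the scanned grid; C is smooth there.

Compute partial derivatives:
  f_x = -8*x - 3.
  f_y = 1.
f_y = 1 is a nonzero constant, so f_y never vanishes: no point (x, y) can satisfy f = f_x = f_y = 0. In particular no (x, y) ∈ {−4, ..., 4}² is singular; the curve is smooth.


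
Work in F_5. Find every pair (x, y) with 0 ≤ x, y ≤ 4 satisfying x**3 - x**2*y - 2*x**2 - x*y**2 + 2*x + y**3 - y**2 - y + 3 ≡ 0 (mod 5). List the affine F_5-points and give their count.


Affine F_5-points: {(0, 2), (1, 2), (2, 1), (3, 1), (3, 2)}; count = 5.

For each of the 25 pairs (x, y) ∈ F_5², evaluate f(x, y) mod 5. Record the zeros.
  x = 0: [0↦3, 1↦2, 2↦0, 3↦3, 4↦2]  zeros at y ∈ {2}
  x = 1: [0↦4, 1↦1, 2↦0, 3↦2, 4↦3]  zeros at y ∈ {2}
  x = 2: [0↦2, 1↦0, 2↦3, 3↦2, 4↦3]  zeros at y ∈ {1}
  x = 3: [0↦3, 1↦0, 2↦0, 3↦4, 4↦3]  zeros at y ∈ {1, 2}
  x = 4: [0↦3, 1↦2, 2↦2, 3↦4, 4↦4]  zeros at y ∈ ∅
Collecting zeros: affine points = {(0, 2), (1, 2), (2, 1), (3, 1), (3, 2)}.
Total count |C(F_5)_aff| = 5.


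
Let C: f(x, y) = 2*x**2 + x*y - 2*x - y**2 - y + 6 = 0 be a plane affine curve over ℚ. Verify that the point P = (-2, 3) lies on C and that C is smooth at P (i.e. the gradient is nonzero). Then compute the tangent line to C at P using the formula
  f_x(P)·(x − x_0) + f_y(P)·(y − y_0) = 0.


Tangent line at P: -7*x - 9*y + 13 = 0.

Step 1: f(-2, 3) = 0, so P lies on C.
Step 2: partial derivatives
  f_x(x, y) = 4*x + y - 2, f_y(x, y) = x - 2*y - 1.
  f_x(P) = -7, f_y(P) = -9 (gradient nonzero, so P is smooth).
Step 3: tangent line at P: -7·(x − -2) + -9·(y − 3) = 0.
Expanding: -7*x - 9*y + 13 = 0.


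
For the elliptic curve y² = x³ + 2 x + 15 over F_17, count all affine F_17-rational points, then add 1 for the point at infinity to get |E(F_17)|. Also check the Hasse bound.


Affine points = {(0, 7), (0, 10), (1, 1), (1, 16), (4, 6), (4, 11), (7, 7), (7, 10), (8, 4), (8, 13), (10, 7), (10, 10), (11, 5), (11, 12), (12, 4), (12, 13), (14, 4), (14, 13)}; affine count = 18; |E(F_17)| = 19.

Discriminant check: Δ ∝ 4a³ + 27b² = 4·2³ + 27·15² = 4·8 + 27·225 ≡ 4 (mod 17). Nonzero ⇒ E is nonsingular.
For each x ∈ F_17, compute rhs = x³ + 2·x + 15 mod 17, then count y ∈ F_17 with y² ≡ rhs.
  x = 0: rhs = 15, matching y values: 7, 10 (2 points).
  x = 1: rhs = 1, matching y values: 1, 16 (2 points).
  x = 2: rhs = 10, matching y values: none (0 points).
  x = 3: rhs = 14, matching y values: none (0 points).
  x = 4: rhs = 2, matching y values: 6, 11 (2 points).
  x = 5: rhs = 14, matching y values: none (0 points).
  x = 6: rhs = 5, matching y values: none (0 points).
  x = 7: rhs = 15, matching y values: 7, 10 (2 points).
  x = 8: rhs = 16, matching y values: 4, 13 (2 points).
  x = 9: rhs = 14, matching y values: none (0 points).
  x = 10: rhs = 15, matching y values: 7, 10 (2 points).
  x = 11: rhs = 8, matching y values: 5, 12 (2 points).
  x = 12: rhs = 16, matching y values: 4, 13 (2 points).
  x = 13: rhs = 11, matching y values: none (0 points).
  x = 14: rhs = 16, matching y values: 4, 13 (2 points).
  x = 15: rhs = 3, matching y values: none (0 points).
  x = 16: rhs = 12, matching y values: none (0 points).
Total affine count: 18.
Full point count |E(F_17)| = 18 + 1 = 19.
Hasse bound: |19 − (17+1)| = |1| = 1 ≤ 2√17 ≈ 8.2462 ✓.


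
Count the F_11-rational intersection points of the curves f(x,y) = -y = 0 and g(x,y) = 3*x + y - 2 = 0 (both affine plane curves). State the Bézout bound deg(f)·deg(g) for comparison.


Common zeros: {(8, 0)}; count = 1; Bézout bound = 1.

deg(f) = 1, deg(g) = 1, so Bézout bound = 1.
Scan x ∈ F_11. For each x, list the y ∈ F_11 with f(x, y) ≡ 0 and those with g(x, y) ≡ 0 (mod 11); the common zeros in that column are the intersection.
  x = 0: f ≡ 0 at y ∈ {0}; g ≡ 0 at y ∈ {2}; common: ∅.
  x = 1: f ≡ 0 at y ∈ {0}; g ≡ 0 at y ∈ {10}; common: ∅.
  x = 2: f ≡ 0 at y ∈ {0}; g ≡ 0 at y ∈ {7}; common: ∅.
  x = 3: f ≡ 0 at y ∈ {0}; g ≡ 0 at y ∈ {4}; common: ∅.
  x = 4: f ≡ 0 at y ∈ {0}; g ≡ 0 at y ∈ {1}; common: ∅.
  x = 5: f ≡ 0 at y ∈ {0}; g ≡ 0 at y ∈ {9}; common: ∅.
  x = 6: f ≡ 0 at y ∈ {0}; g ≡ 0 at y ∈ {6}; common: ∅.
  x = 7: f ≡ 0 at y ∈ {0}; g ≡ 0 at y ∈ {3}; common: ∅.
  x = 8: f ≡ 0 at y ∈ {0}; g ≡ 0 at y ∈ {0}; common: {0}.
  x = 9: f ≡ 0 at y ∈ {0}; g ≡ 0 at y ∈ {8}; common: ∅.
  x = 10: f ≡ 0 at y ∈ {0}; g ≡ 0 at y ∈ {5}; common: ∅.
Collecting: common zeros = {(8, 0)}, so the count is 1.
Comparison with the Bézout bound: 1 ≤ 1 = deg(f)·deg(g), as expected for curves with no common component (the bound is attained).


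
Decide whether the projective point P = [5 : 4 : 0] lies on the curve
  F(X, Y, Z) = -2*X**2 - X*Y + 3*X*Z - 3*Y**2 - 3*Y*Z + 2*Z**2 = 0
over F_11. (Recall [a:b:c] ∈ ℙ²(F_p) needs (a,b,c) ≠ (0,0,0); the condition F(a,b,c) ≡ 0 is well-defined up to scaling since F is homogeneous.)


F(5,4,0) ≡ 3 (mod 11); P is NOT on the curve.

Evaluate F(5, 4, 0) term-by-term (mod 11).
  -2*X**2 ↦ -2·25·1·1 = -50
  -X*Y ↦ -1·5·4·1 = -20
  3*X*Z ↦ 3·5·1·0 = 0
  -3*Y**2 ↦ -3·1·16·1 = -48
  -3*Y*Z ↦ -3·1·4·0 = 0
  2*Z**2 ↦ 2·1·1·0 = 0
Sum: F(5, 4, 0) = (-50) + (-20) + (0) + (-48) + (0) + (0) = -118.
Reducing mod 11: -118 ≡ 3 (mod 11).
Since F(a, b, c) ≡ 3 ≠ 0 (mod 11), P does NOT lie on the curve.


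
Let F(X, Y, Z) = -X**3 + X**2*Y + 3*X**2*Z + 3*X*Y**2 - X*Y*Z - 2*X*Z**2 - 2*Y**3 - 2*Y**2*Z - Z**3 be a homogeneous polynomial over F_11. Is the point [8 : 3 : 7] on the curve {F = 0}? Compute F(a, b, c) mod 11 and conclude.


F(8,3,7) ≡ 7 (mod 11); P is NOT on the curve.

Evaluate F(8, 3, 7) term-by-term (mod 11).
  -X**3 ↦ -1·512·1·1 = -512
  X**2*Y ↦ 1·64·3·1 = 192
  3*X**2*Z ↦ 3·64·1·7 = 1344
  3*X*Y**2 ↦ 3·8·9·1 = 216
  -X*Y*Z ↦ -1·8·3·7 = -168
  -2*X*Z**2 ↦ -2·8·1·49 = -784
  -2*Y**3 ↦ -2·1·27·1 = -54
  -2*Y**2*Z ↦ -2·1·9·7 = -126
  -Z**3 ↦ -1·1·1·343 = -343
Sum: F(8, 3, 7) = (-512) + (192) + (1344) + (216) + (-168) + (-784) + (-54) + (-126) + (-343) = -235.
Reducing mod 11: -235 ≡ 7 (mod 11).
Since F(a, b, c) ≡ 7 ≠ 0 (mod 11), P does NOT lie on the curve.


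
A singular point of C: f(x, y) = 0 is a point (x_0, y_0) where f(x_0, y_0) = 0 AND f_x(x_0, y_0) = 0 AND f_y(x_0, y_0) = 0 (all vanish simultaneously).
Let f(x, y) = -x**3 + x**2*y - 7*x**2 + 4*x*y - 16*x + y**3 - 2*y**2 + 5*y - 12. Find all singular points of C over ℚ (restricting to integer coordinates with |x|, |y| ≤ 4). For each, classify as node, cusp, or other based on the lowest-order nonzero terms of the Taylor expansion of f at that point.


Singular points: {(-2, 1)}; classification: cusp.

Compute partial derivatives:
  f_x = -3*x**2 + 2*x*y - 14*x + 4*y - 16.
  f_y = x**2 + 4*x + 3*y**2 - 4*y + 5.
Scan x_0 ∈ {−4, ..., 4}. For each x_0, f_y(x_0, y) is a polynomial in y; find its integer roots y ∈ {−4, ..., 4}, then test f_x and f at those candidates.
  x = -4: f_y(-4, y) = 3*y**2 - 4*y + 5; no integer root y with |y| ≤ 4.
  x = -3: f_y(-3, y) = 3*y**2 - 4*y + 2; no integer root y with |y| ≤ 4.
  x = -2: f_y(-2, y) = 3*y**2 - 4*y + 1; vanishes at y ∈ {1}. (-2, 1): f_x = 0, f = 0 — SINGULAR.
  x = -1: f_y(-1, y) = 3*y**2 - 4*y + 2; no integer root y with |y| ≤ 4.
  x = 0: f_y(0, y) = 3*y**2 - 4*y + 5; no integer root y with |y| ≤ 4.
  x = 1: f_y(1, y) = 3*y**2 - 4*y + 10; no integer root y with |y| ≤ 4.
  x = 2: f_y(2, y) = 3*y**2 - 4*y + 17; no integer root y with |y| ≤ 4.
  x = 3: f_y(3, y) = 3*y**2 - 4*y + 26; no integer root y with |y| ≤ 4.
  x = 4: f_y(4, y) = 3*y**2 - 4*y + 37; no integer root y with |y| ≤ 4.
Only singular point on the grid: (-2, 1).
Classify: substitute x = -2 + u, y = 1 + v and expand: f = -u**3 + u**2*v + v**3 + v**2.
No constant or linear terms (consistent with a singular point). Quadratic part: v**2. Cubic part: -u**3 + u**2*v + v**3.
The quadratic part v**2 is a perfect square, so there is a single (double) tangent line v = 0, i.e. y = 1. Restricting the cubic part to that line (v = 0) leaves -u**3 ≠ 0, so f is not divisible by v and the branch is v² ≈ u**3 to lowest order — this is a cusp.
Classification: cusp.


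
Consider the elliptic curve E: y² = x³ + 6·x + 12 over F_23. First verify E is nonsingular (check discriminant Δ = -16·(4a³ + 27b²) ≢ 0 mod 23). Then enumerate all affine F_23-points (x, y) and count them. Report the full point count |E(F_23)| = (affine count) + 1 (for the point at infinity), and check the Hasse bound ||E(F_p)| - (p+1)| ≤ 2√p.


Affine points = {(0, 9), (0, 14), (2, 3), (2, 20), (4, 10), (4, 13), (5, 11), (5, 12), (7, 11), (7, 12), (9, 6), (9, 17), (11, 11), (11, 12), (12, 8), (12, 15), (15, 2), (15, 21), (16, 8), (16, 15), (17, 6), (17, 17), (18, 8), (18, 15), (19, 4), (19, 19), (20, 6), (20, 17)}; affine count = 28; |E(F_23)| = 29.

Discriminant check: Δ ∝ 4a³ + 27b² = 4·6³ + 27·12² = 4·216 + 27·144 ≡ 14 (mod 23). Nonzero ⇒ E is nonsingular.
For each x ∈ F_23, compute rhs = x³ + 6·x + 12 mod 23, then count y ∈ F_23 with y² ≡ rhs.
  x = 0: rhs = 12, matching y values: 9, 14 (2 points).
  x = 1: rhs = 19, matching y values: none (0 points).
  x = 2: rhs = 9, matching y values: 3, 20 (2 points).
  x = 3: rhs = 11, matching y values: none (0 points).
  x = 4: rhs = 8, matching y values: 10, 13 (2 points).
  x = 5: rhs = 6, matching y values: 11, 12 (2 points).
  x = 6: rhs = 11, matching y values: none (0 points).
  x = 7: rhs = 6, matching y values: 11, 12 (2 points).
  x = 8: rhs = 20, matching y values: none (0 points).
  x = 9: rhs = 13, matching y values: 6, 17 (2 points).
  x = 10: rhs = 14, matching y values: none (0 points).
  x = 11: rhs = 6, matching y values: 11, 12 (2 points).
  x = 12: rhs = 18, matching y values: 8, 15 (2 points).
  x = 13: rhs = 10, matching y values: none (0 points).
  x = 14: rhs = 11, matching y values: none (0 points).
  x = 15: rhs = 4, matching y values: 2, 21 (2 points).
  x = 16: rhs = 18, matching y values: 8, 15 (2 points).
  x = 17: rhs = 13, matching y values: 6, 17 (2 points).
  x = 18: rhs = 18, matching y values: 8, 15 (2 points).
  x = 19: rhs = 16, matching y values: 4, 19 (2 points).
  x = 20: rhs = 13, matching y values: 6, 17 (2 points).
  x = 21: rhs = 15, matching y values: none (0 points).
  x = 22: rhs = 5, matching y values: none (0 points).
Total affine count: 28.
Full point count |E(F_23)| = 28 + 1 = 29.
Hasse bound: |29 − (23+1)| = |5| = 5 ≤ 2√23 ≈ 9.5917 ✓.


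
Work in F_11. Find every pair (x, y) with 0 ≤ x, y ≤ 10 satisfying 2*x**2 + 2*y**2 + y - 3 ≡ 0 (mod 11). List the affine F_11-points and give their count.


Affine F_11-points: {(0, 1), (0, 4), (1, 6), (1, 10), (2, 7), (2, 9), (4, 8), (7, 8), (9, 7), (9, 9), (10, 6), (10, 10)}; count = 12.

For each of the 121 pairs (x, y) ∈ F_11², evaluate f(x, y) mod 11. Record the zeros.
  x = 0: [0↦8, 1↦0, 2↦7, 3↦7, 4↦0, 5↦8, 6↦9, 7↦3, 8↦1, 9↦3, 10↦9]  zeros at y ∈ {1, 4}
  x = 1: [0↦10, 1↦2, 2↦9, 3↦9, 4↦2, 5↦10, 6↦0, 7↦5, 8↦3, 9↦5, 10↦0]  zeros at y ∈ {6, 10}
  x = 2: [0↦5, 1↦8, 2↦4, 3↦4, 4↦8, 5↦5, 6↦6, 7↦0, 8↦9, 9↦0, 10↦6]  zeros at y ∈ {7, 9}
  x = 3: [0↦4, 1↦7, 2↦3, 3↦3, 4↦7, 5↦4, 6↦5, 7↦10, 8↦8, 9↦10, 10↦5]  zeros at y ∈ ∅
  x = 4: [0↦7, 1↦10, 2↦6, 3↦6, 4↦10, 5↦7, 6↦8, 7↦2, 8↦0, 9↦2, 10↦8]  zeros at y ∈ {8}
  x = 5: [0↦3, 1↦6, 2↦2, 3↦2, 4↦6, 5↦3, 6↦4, 7↦9, 8↦7, 9↦9, 10↦4]  zeros at y ∈ ∅
  x = 6: [0↦3, 1↦6, 2↦2, 3↦2, 4↦6, 5↦3, 6↦4, 7↦9, 8↦7, 9↦9, 10↦4]  zeros at y ∈ ∅
  x = 7: [0↦7, 1↦10, 2↦6, 3↦6, 4↦10, 5↦7, 6↦8, 7↦2, 8↦0, 9↦2, 10↦8]  zeros at y ∈ {8}
  x = 8: [0↦4, 1↦7, 2↦3, 3↦3, 4↦7, 5↦4, 6↦5, 7↦10, 8↦8, 9↦10, 10↦5]  zeros at y ∈ ∅
  x = 9: [0↦5, 1↦8, 2↦4, 3↦4, 4↦8, 5↦5, 6↦6, 7↦0, 8↦9, 9↦0, 10↦6]  zeros at y ∈ {7, 9}
  x = 10: [0↦10, 1↦2, 2↦9, 3↦9, 4↦2, 5↦10, 6↦0, 7↦5, 8↦3, 9↦5, 10↦0]  zeros at y ∈ {6, 10}
Collecting zeros: affine points = {(0, 1), (0, 4), (1, 6), (1, 10), (2, 7), (2, 9), (4, 8), (7, 8), (9, 7), (9, 9), (10, 6), (10, 10)}.
Total count |C(F_11)_aff| = 12.


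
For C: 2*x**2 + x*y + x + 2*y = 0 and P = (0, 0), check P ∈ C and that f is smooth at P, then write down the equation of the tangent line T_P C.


Tangent line at P: x + 2*y = 0.

Step 1: f(0, 0) = 0, so P lies on C.
Step 2: partial derivatives
  f_x(x, y) = 4*x + y + 1, f_y(x, y) = x + 2.
  f_x(P) = 1, f_y(P) = 2 (gradient nonzero, so P is smooth).
Step 3: tangent line at P: 1·(x − 0) + 2·(y − 0) = 0.
Expanding: x + 2*y = 0.


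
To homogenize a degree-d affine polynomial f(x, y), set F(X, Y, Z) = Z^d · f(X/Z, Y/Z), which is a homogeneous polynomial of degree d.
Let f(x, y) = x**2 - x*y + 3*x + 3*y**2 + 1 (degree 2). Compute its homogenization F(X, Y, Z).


F(X, Y, Z) = X**2 - X*Y + 3*X*Z + 3*Y**2 + Z**2

deg(f) = 2.
Substitute x = X/Z, y = Y/Z into f, then multiply by Z^2.
  monomial 1·x^2·y^0 ↦ 1·X^2·Y^0·Z^0.
  monomial -1·x^1·y^1 ↦ -1·X^1·Y^1·Z^0.
  monomial 3·x^1·y^0 ↦ 3·X^1·Y^0·Z^1.
  monomial 3·x^0·y^2 ↦ 3·X^0·Y^2·Z^0.
  monomial 1·x^0·y^0 ↦ 1·X^0·Y^0·Z^2.
Collecting: F(X, Y, Z) = X**2 - X*Y + 3*X*Z + 3*Y**2 + Z**2.


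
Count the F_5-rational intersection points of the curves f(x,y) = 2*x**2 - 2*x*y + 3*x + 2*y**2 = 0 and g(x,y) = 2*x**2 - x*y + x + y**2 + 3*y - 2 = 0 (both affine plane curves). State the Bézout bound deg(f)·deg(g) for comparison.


Common zeros: {(2, 3), (3, 4)}; count = 2; Bézout bound = 4.

deg(f) = 2, deg(g) = 2, so Bézout bound = 4.
Scan x ∈ F_5. For each x, list the y ∈ F_5 with f(x, y) ≡ 0 and those with g(x, y) ≡ 0 (mod 5); the common zeros in that column are the intersection.
  x = 0: f ≡ 0 at y ∈ {0}; g ≡ 0 at y ∈ ∅; common: ∅.
  x = 1: f ≡ 0 at y ∈ {0, 1}; g ≡ 0 at y ∈ {4}; common: ∅.
  x = 2: f ≡ 0 at y ∈ {3, 4}; g ≡ 0 at y ∈ {1, 3}; common: {3}.
  x = 3: f ≡ 0 at y ∈ {4}; g ≡ 0 at y ∈ {1, 4}; common: {4}.
  x = 4: f ≡ 0 at y ∈ ∅; g ≡ 0 at y ∈ {3}; common: ∅.
Collecting: common zeros = {(2, 3), (3, 4)}, so the count is 2.
Comparison with the Bézout bound: 2 ≤ 4 = deg(f)·deg(g), as expected for curves with no common component (the affine F_5-count falls short of the bound because intersections may lie at infinity, over extension fields, or carry multiplicity).


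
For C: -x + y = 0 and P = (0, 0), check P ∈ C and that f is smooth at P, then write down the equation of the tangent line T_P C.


Tangent line at P: -x + y = 0.

Step 1: f(0, 0) = 0, so P lies on C.
Step 2: partial derivatives
  f_x(x, y) = -1, f_y(x, y) = 1.
  f_x(P) = -1, f_y(P) = 1 (gradient nonzero, so P is smooth).
Step 3: tangent line at P: -1·(x − 0) + 1·(y − 0) = 0.
Expanding: -x + y = 0.


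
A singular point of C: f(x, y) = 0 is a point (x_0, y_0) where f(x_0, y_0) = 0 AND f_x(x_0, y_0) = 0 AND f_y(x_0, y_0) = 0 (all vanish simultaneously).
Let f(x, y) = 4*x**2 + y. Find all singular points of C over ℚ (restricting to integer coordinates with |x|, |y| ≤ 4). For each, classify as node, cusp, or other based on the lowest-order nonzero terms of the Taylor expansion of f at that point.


No singular points in the scanned grid; C is smooth there.

Compute partial derivatives:
  f_x = 8*x.
  f_y = 1.
f_y = 1 is a nonzero constant, so f_y never vanishes: no point (x, y) can satisfy f = f_x = f_y = 0. In particular no (x, y) ∈ {−4, ..., 4}² is singular; the curve is smooth.


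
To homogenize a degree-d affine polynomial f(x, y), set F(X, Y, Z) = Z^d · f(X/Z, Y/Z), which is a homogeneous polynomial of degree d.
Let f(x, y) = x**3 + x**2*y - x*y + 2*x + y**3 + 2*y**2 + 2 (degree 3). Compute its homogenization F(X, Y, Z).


F(X, Y, Z) = X**3 + X**2*Y - X*Y*Z + 2*X*Z**2 + Y**3 + 2*Y**2*Z + 2*Z**3

deg(f) = 3.
Substitute x = X/Z, y = Y/Z into f, then multiply by Z^3.
  monomial 1·x^3·y^0 ↦ 1·X^3·Y^0·Z^0.
  monomial 1·x^2·y^1 ↦ 1·X^2·Y^1·Z^0.
  monomial -1·x^1·y^1 ↦ -1·X^1·Y^1·Z^1.
  monomial 2·x^1·y^0 ↦ 2·X^1·Y^0·Z^2.
  monomial 1·x^0·y^3 ↦ 1·X^0·Y^3·Z^0.
  monomial 2·x^0·y^2 ↦ 2·X^0·Y^2·Z^1.
  monomial 2·x^0·y^0 ↦ 2·X^0·Y^0·Z^3.
Collecting: F(X, Y, Z) = X**3 + X**2*Y - X*Y*Z + 2*X*Z**2 + Y**3 + 2*Y**2*Z + 2*Z**3.
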